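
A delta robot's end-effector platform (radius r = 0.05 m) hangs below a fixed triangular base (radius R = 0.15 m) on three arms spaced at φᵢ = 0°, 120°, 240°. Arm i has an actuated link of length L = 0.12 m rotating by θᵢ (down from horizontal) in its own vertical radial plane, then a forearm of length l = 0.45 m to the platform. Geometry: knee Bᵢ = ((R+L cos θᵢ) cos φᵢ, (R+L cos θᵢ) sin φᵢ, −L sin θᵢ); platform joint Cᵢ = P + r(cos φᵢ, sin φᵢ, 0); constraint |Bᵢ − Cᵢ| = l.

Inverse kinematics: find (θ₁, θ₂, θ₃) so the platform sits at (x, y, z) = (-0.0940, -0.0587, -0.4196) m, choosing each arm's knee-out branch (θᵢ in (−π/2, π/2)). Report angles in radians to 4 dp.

θ₁ = 0.6980, θ₂ = 0.3489, θ₃ = -0.0875

arm 1 (φ=0.0°): x'=-0.0940, y'=-0.0587
  A=0.1940, B=-0.4196, C=(l²−L²−A²−y'²−z²)/(2L)=-0.1210
  θ1 = atan2(B,A) + arccos(C/0.4623) = 0.6980
rotate P by −φ2: (-0.0038, 0.1108, -0.4196)
  A cos θ + B sin θ = C:  0.1038·cos θ + -0.4196·sin θ = -0.0459
  θ2 = atan2(B,A) + arccos(C/0.4323) = 0.3489
rotate P by −φ3: (0.0978, -0.0521, -0.4196)
  e−x'=0.0022;  (l²−L²−(e−x')²−y'²−z²)/2L = 0.0388
  √(A²+B²)=0.4196;  θ3 = -1.5656+1.4781 ≈ -0.0875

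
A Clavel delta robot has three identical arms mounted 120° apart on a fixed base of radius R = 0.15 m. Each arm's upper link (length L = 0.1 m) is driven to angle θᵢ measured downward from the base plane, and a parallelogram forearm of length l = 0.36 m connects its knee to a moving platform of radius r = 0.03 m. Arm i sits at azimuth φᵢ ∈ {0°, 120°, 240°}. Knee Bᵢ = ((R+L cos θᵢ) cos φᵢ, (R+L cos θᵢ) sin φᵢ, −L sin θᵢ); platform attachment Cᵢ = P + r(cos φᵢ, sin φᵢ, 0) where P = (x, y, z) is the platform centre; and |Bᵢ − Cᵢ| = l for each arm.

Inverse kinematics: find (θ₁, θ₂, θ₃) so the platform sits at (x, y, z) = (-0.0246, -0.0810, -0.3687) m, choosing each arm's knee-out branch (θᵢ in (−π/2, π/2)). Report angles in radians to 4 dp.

arm 1 (φ=0.0°): x'=-0.0246, y'=-0.0810
  A=0.1446, B=-0.3687, C=(l²−L²−A²−y'²−z²)/(2L)=-0.2190
  γ=atan2(-0.3687,0.1446)=-1.1970;  ψ=arccos(-0.5531)=2.1569;  θ1=γ+ψ≈0.9598
rotate P by −φ2: (-0.0578, 0.0618, -0.3687)
  e−x'=0.1778;  (l²−L²−(e−x')²−y'²−z²)/2L = -0.2589
  θ2 = atan2(B,A) + arccos(C/0.4094) = 1.1343
rotate P by −φ3: (0.0824, 0.0192, -0.3687)
  e−x'=0.0376;  (l²−L²−(e−x')²−y'²−z²)/2L = -0.0906
  θ3 = atan2(B,A) + arccos(C/0.3706) = 0.3484

θ₁ = 0.9598, θ₂ = 1.1343, θ₃ = 0.3484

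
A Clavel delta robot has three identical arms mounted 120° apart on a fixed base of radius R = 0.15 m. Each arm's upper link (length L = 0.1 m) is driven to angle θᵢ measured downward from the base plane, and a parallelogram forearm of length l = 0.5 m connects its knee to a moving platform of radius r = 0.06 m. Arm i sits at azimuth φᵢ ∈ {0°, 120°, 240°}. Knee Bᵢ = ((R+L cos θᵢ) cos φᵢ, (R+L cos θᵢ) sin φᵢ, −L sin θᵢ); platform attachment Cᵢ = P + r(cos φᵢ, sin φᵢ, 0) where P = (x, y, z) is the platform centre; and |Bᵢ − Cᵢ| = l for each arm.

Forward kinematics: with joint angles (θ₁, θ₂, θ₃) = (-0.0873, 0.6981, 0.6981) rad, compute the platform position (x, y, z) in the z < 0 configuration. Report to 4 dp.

(0.1383, 0.0000, -0.4886)

arm 1 at φ=0.0°: (R−r)+L cos θ1 = 0.1896;  O1 = (0.1896, 0.0000, 0.0087)
arm 2 at φ=120.0°: (R−r)+L cos θ2 = 0.1666;  O2 = (-0.0833, 0.1443, -0.0643)
φ3=240.0°: virtual centre (-0.0833, -0.1443, -0.0643), radius l
eliminate P² terms by subtracting sphere 1 from 2 and 3
[-0.5458 0.2886 -0.1460]·P = -0.0041;  [-0.5458 -0.2886 -0.1460]·P = -0.0041
Cramer: x(z) = 0.0076-0.2675z;  y(z) = 0.0000+0.0000z
sphere 1 gives Az²+Bz+C=0 with A=1.0715, B=0.0799, C=-0.2168;  B²−4AC=0.9356;  roots -0.4886, 0.4140;  negative root z = -0.4886
x = 0.1383, y = 0.0000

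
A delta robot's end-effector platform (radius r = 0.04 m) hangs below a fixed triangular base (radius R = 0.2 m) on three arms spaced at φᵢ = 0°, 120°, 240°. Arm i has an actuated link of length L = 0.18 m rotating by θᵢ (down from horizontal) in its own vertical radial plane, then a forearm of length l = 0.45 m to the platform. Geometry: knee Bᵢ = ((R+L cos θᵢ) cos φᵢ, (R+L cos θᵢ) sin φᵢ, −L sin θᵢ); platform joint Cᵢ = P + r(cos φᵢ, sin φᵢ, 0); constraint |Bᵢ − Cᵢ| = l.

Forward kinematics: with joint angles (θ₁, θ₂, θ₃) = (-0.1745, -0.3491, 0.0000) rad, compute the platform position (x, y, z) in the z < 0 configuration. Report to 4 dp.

(0.0009, 0.0253, -0.2666)

φ1=0.0°: virtual centre (0.3373, 0.0000, 0.0313), radius l
arm 2 at φ=120.0°: (R−r)+L cos θ2 = 0.3291;  S2 = (-0.1646, 0.2850, 0.0616)
arm 3 at φ=240.0°: (R−r)+L cos θ3 = 0.3400;  S3 = (-0.1700, -0.2944, 0.0000)
eliminate P² terms by subtracting sphere 1 from 2 and 3
[-1.0037 0.5701 0.0606]·P = -0.0026;  [-1.0145 -0.5889 -0.0625]·P = 0.0009
det = 1.1694;  x = 0.0009+0.0001z,  y = -0.0030+-0.1062z
sphere 1 gives Az²+Bz+C=0 with A=1.0113, B=-0.0619, C=-0.0884;  B²−4AC=0.3613;  roots -0.2666, 0.3278;  negative root z = -0.2666
x = 0.0009, y = 0.0253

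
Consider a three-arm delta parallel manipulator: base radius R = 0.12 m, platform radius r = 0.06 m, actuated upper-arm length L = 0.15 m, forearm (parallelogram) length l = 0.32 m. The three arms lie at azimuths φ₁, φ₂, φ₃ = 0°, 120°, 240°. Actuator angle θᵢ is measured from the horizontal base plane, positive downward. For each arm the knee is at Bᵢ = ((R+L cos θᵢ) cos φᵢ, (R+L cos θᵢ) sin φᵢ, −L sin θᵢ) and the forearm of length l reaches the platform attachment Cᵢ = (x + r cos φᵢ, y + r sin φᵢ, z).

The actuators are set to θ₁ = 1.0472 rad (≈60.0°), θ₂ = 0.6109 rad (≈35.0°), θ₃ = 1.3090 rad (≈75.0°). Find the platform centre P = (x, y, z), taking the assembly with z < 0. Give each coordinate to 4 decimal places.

arm 1 at φ=0.0°: ρ1 = 0.1350;  centre 1 = (0.1350, 0.0000, -0.1299)
centre 2 = (0.1829·cos120.0°, 0.1829·sin120.0°, -0.0860) = (-0.0914, 0.1584, -0.0860)
φ3=240.0°: virtual centre (-0.0494, -0.0856, -0.1449), radius l
|centre ₂|²−|centre ₁|² = 0.0057;  |centre ₃|²−|centre ₁|² = -0.0043
[-0.4529 0.3167 0.0877]·P = 0.0057;  [-0.3688 -0.1712 -0.0300]·P = -0.0043
det = 0.1943;  x = 0.0020+0.0284z,  y = 0.0210+-0.2363z
quadratic in z: (1.0567)z²+(0.2423)z+(-0.0674)=0, √Δ=0.5862 → z ∈ {-0.3920, 0.1627}; z = -0.3920 (taking z<0)
x = -0.0091, y = 0.1137

(-0.0091, 0.1137, -0.3920)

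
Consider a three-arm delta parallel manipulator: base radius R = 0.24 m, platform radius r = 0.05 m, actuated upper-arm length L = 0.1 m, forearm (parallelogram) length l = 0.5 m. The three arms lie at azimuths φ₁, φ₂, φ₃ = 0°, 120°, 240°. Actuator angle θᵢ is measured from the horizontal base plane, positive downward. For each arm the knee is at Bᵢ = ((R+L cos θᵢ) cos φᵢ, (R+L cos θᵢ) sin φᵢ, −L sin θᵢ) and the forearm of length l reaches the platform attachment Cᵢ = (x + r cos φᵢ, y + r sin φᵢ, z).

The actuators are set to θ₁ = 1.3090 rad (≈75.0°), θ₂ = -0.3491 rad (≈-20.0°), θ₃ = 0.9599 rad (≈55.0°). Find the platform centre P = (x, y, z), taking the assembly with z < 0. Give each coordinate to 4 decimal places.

centre 1 = (0.2159·cos0.0°, 0.2159·sin0.0°, -0.0966) = (0.2159, 0.0000, -0.0966)
φ2=120.0°: virtual centre (-0.1420, 0.2459, 0.0342), radius l
φ3=240.0°: virtual centre (-0.1237, -0.2142, -0.0819), radius l
eliminate P² terms by subtracting sphere 1 from 2 and 3
[-0.7157 0.4918 0.2616]·P = 0.0259;  [-0.6791 -0.4284 0.0294]·P = 0.0120
det = 0.6407;  x = -0.0265+0.1975z,  y = 0.0141+-0.2445z
into |P−centre ₁|² = l²: 1.0988z² + 0.0906z + -0.1817 = 0;  Δ = 0.8069;  z = -0.4500 or 0.3675 → z<0 root = -0.4500
x = -0.1153, y = 0.1241

(-0.1153, 0.1241, -0.4500)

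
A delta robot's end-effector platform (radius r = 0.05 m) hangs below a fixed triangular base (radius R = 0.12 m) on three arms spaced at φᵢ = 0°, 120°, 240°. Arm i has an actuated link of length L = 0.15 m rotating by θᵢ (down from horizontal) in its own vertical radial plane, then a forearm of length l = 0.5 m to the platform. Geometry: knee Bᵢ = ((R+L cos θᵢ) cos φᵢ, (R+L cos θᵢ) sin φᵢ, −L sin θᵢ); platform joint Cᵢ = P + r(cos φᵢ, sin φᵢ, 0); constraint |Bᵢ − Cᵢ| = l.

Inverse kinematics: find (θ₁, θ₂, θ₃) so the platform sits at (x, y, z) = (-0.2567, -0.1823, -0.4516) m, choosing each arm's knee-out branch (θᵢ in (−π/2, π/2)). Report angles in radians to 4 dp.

θ₁ = 1.3963, θ₂ = 0.8728, θ₃ = -0.1742

arm 1 (φ=0.0°): x'=-0.2567, y'=-0.1823
  e−x'=0.3267;  (l²−L²−(e−x')²−y'²−z²)/2L = -0.3880
  γ=atan2(-0.4516,0.3267)=-0.9445;  ψ=arccos(-0.6962)=2.3408;  θ1=γ+ψ≈1.3963
φ2=120.0° → target in arm frame (-0.0295, 0.3135)
  e−x'=0.0995;  (l²−L²−(e−x')²−y'²−z²)/2L = -0.2820
  √(A²+B²)=0.4624;  θ2 = -1.3539+2.2267 ≈ 0.8728
arm 3 (φ=240.0°): x'=0.2862, y'=-0.1312
  e−x'=-0.2162;  (l²−L²−(e−x')²−y'²−z²)/2L = -0.1347
  θ3 = atan2(B,A) + arccos(C/0.5007) = -0.1742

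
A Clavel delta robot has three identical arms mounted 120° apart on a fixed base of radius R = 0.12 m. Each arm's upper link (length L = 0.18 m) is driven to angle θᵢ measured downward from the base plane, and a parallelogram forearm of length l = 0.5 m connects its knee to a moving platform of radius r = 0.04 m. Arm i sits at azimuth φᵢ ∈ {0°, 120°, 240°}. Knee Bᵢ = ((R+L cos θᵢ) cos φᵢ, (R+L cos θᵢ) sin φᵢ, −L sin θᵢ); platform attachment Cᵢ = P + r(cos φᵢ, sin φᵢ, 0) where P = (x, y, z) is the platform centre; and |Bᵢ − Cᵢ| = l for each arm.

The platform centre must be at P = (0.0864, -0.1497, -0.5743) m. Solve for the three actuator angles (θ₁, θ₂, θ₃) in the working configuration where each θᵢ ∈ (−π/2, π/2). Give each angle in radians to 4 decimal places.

θ₁ = 0.6982, θ₂ = 1.3090, θ₃ = 0.6981

rotate P by −φ1: (0.0864, -0.1497, -0.5743)
  A=-0.0064, B=-0.5743, C=(l²−L²−A²−y'²−z²)/(2L)=-0.3741
  √(A²+B²)=0.5743;  θ1 = -1.5819+2.2801 ≈ 0.6982
rotate P by −φ2: (-0.1728, 0.0000, -0.5743)
  A=0.2528, B=-0.5743, C=(l²−L²−A²−y'²−z²)/(2L)=-0.4893
  γ=atan2(-0.5743,0.2528)=-1.1561;  ψ=arccos(-0.7798)=2.4651;  θ2=γ+ψ≈1.3090
rotate P by −φ3: (0.0864, 0.1497, -0.5743)
  A=-0.0064, B=-0.5743, C=(l²−L²−A²−y'²−z²)/(2L)=-0.3741
  γ=atan2(-0.5743,-0.0064)=-1.5820;  ψ=arccos(-0.6513)=2.2801;  θ3=γ+ψ≈0.6981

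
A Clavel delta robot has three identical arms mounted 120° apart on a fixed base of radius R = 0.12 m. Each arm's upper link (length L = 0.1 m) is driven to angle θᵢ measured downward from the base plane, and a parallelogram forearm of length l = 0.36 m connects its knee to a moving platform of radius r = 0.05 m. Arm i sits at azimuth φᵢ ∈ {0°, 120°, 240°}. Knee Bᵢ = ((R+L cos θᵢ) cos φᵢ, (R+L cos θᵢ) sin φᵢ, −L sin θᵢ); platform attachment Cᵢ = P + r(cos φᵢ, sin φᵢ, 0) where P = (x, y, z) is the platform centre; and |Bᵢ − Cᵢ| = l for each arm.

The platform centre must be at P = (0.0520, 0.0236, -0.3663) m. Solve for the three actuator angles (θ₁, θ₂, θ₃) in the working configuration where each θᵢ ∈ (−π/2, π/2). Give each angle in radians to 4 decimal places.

θ₁ = 0.2614, θ₂ = 0.5232, θ₃ = 0.6979

φ1=0.0° → target in arm frame (0.0520, 0.0236)
  A=0.0180, B=-0.3663, C=(l²−L²−A²−y'²−z²)/(2L)=-0.0773
  θ1 = atan2(B,A) + arccos(C/0.3667) = 0.2614
φ2=120.0° → target in arm frame (-0.0056, -0.0568)
  A cos θ + B sin θ = C:  0.0756·cos θ + -0.3663·sin θ = -0.1176
  θ2 = atan2(B,A) + arccos(C/0.3740) = 0.5232
rotate P by −φ3: (-0.0464, 0.0332, -0.3663)
  A cos θ + B sin θ = C:  0.1164·cos θ + -0.3663·sin θ = -0.1462
  γ=atan2(-0.3663,0.1164)=-1.2630;  ψ=arccos(-0.3803)=1.9610;  θ3=γ+ψ≈0.6979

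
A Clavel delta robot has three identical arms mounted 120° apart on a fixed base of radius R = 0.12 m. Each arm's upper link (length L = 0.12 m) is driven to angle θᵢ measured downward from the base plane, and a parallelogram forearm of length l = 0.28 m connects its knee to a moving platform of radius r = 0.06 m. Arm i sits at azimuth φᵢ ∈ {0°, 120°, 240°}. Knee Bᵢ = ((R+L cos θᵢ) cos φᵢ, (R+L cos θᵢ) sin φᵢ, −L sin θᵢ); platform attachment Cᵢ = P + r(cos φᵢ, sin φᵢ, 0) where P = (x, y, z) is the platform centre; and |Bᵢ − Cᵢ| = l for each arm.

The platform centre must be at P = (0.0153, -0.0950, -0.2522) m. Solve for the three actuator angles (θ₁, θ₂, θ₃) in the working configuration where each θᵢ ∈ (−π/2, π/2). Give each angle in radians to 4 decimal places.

φ1=0.0° → target in arm frame (0.0153, -0.0950)
  A=0.0447, B=-0.2522, C=(l²−L²−A²−y'²−z²)/(2L)=-0.0443
  √(A²+B²)=0.2561;  θ1 = -1.3954+1.7446 ≈ 0.3492
rotate P by −φ2: (-0.0899, 0.0342, -0.2522)
  A=0.1499, B=-0.2522, C=(l²−L²−A²−y'²−z²)/(2L)=-0.0969
  √(A²+B²)=0.2934;  θ2 = -1.0345+1.9074 ≈ 0.8729
φ3=240.0° → target in arm frame (0.0746, 0.0608)
  A cos θ + B sin θ = C:  -0.0146·cos θ + -0.2522·sin θ = -0.0146
  θ3 = atan2(B,A) + arccos(C/0.2526) = 0.0000

θ₁ = 0.3492, θ₂ = 0.8729, θ₃ = 0.0000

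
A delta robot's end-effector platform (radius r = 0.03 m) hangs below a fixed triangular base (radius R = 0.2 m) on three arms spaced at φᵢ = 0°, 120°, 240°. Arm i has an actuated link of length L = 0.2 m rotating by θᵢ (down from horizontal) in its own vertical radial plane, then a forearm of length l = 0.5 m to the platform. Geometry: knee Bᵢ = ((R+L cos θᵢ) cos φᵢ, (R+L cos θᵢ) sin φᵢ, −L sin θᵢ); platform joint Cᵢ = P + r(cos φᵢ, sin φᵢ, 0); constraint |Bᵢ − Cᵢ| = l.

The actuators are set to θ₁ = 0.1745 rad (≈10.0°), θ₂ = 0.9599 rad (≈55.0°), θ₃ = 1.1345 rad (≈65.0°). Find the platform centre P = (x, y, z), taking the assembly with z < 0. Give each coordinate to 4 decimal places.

(0.1692, 0.0349, -0.4926)

arm 1 at φ=0.0°: ρ1 = 0.3670;  centre 1 = (0.3670, 0.0000, -0.0347)
arm 2 at φ=120.0°: ρ2 = 0.2847;  centre 2 = (-0.1424, 0.2466, -0.1638)
centre 3 = (0.2545·cos240.0°, 0.2545·sin240.0°, -0.1813) = (-0.1273, -0.2204, -0.1813)
|centre ₂|²−|centre ₁|² = -0.0280;  |centre ₃|²−|centre ₁|² = -0.0382
[-1.0186 0.4932 -0.2582]·P = -0.0280;  [-0.9884 -0.4408 -0.2931]·P = -0.0382
Cramer: x(z) = 0.0333-0.2759z;  y(z) = 0.0121-0.0463z
sphere 1 gives Az²+Bz+C=0 with A=1.0782, B=0.2524, C=-0.1373;  B²−4AC=0.6560;  roots -0.4926, 0.2585;  negative root z = -0.4926
x = 0.1692, y = 0.0349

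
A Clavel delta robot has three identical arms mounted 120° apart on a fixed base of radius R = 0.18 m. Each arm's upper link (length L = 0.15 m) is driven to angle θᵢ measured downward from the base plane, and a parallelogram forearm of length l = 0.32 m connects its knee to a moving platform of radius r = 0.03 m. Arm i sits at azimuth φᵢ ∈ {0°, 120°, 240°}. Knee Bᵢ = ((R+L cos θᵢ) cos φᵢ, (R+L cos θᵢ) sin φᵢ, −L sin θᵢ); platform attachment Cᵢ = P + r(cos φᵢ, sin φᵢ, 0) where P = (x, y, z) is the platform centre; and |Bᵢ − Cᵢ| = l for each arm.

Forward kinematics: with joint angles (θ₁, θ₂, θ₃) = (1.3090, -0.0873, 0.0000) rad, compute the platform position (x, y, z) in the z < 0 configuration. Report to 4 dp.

(-0.1293, 0.0044, -0.1793)

arm 1 at φ=0.0°: (R−r)+L cos θ1 = 0.1888;  centre 1 = (0.1888, 0.0000, -0.1449)
centre 2 = (0.2994·cos120.0°, 0.2994·sin120.0°, 0.0131) = (-0.1497, 0.2593, 0.0131)
φ3=240.0°: virtual centre (-0.1500, -0.2598, 0.0000), radius l
subtract pairs → two planes through P
plane₁₂: -0.6771x+0.5186y+0.3159z = 0.0332
Cramer: x(z) = -0.0491+0.4471z;  y(z) = -0.0001-0.0254z
sphere 1 gives Az²+Bz+C=0 with A=1.2006, B=0.0770, C=-0.0248;  B²−4AC=0.1250;  roots -0.1793, 0.1152;  negative root z = -0.1793
x = -0.1293, y = 0.0044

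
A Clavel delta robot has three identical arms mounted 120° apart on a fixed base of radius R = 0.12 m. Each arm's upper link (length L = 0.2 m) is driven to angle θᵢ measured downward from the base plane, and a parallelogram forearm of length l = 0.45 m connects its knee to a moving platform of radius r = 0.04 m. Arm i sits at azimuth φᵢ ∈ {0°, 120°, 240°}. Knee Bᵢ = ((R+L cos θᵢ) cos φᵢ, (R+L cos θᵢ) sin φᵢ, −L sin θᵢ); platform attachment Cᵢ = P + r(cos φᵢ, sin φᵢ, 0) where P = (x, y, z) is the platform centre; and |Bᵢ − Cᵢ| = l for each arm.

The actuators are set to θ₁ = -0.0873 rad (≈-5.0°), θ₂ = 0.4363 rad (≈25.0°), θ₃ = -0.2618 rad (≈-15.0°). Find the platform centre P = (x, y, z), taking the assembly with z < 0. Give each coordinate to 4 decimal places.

(0.0318, -0.1037, -0.3438)

O1 = (0.2792·cos0.0°, 0.2792·sin0.0°, 0.0174) = (0.2792, 0.0000, 0.0174)
φ2=120.0°: virtual centre (-0.1306, 0.2263, -0.0845), radius l
φ3=240.0°: virtual centre (-0.1366, -0.2366, 0.0518), radius l
|O₂|²−|O₁|² = -0.0029;  |O₃|²−|O₁|² = -0.0010
plane₁₂: -0.8197x+0.4525y+-0.2039z = -0.0029
det = 0.7642;  x = 0.0024+-0.0856z,  y = -0.0021+0.2955z
into |P−O₁|² = l²: 1.0947z² + 0.0113z + -0.1255 = 0;  Δ = 0.5498;  z = -0.3438 or 0.3335 → z<0 root = -0.3438
x = 0.0318, y = -0.1037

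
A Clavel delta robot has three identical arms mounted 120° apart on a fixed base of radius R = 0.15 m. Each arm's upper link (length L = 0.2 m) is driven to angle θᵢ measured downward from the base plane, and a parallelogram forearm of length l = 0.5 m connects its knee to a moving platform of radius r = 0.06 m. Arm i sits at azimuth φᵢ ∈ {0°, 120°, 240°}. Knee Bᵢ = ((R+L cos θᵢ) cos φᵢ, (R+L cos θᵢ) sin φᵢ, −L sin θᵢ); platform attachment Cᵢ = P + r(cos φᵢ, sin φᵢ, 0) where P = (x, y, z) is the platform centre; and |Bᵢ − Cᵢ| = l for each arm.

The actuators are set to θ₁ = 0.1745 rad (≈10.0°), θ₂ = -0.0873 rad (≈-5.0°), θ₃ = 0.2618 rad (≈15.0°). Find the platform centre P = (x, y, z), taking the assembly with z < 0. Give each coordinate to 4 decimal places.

centre 1 = (0.2870·cos0.0°, 0.2870·sin0.0°, -0.0347) = (0.2870, 0.0000, -0.0347)
φ2=120.0°: virtual centre (-0.1446, 0.2505, 0.0174), radius l
arm 3 at φ=240.0°: (R−r)+L cos θ3 = 0.2832;  centre 3 = (-0.1416, -0.2452, -0.0518)
|centre ₂|²−|centre ₁|² = 0.0004;  |centre ₃|²−|centre ₁|² = -0.0007
plane₁₂: -0.8632x+0.5010y+0.1043z = 0.0004
det = 0.8528;  x = 0.0002+0.0400z,  y = 0.0011+-0.1394z
into |P−centre ₁|² = l²: 1.0210z² + 0.0462z + -0.1665 = 0;  Δ = 0.6823;  z = -0.4271 or 0.3819 → z<0 root = -0.4271
x = -0.0169, y = 0.0606

(-0.0169, 0.0606, -0.4271)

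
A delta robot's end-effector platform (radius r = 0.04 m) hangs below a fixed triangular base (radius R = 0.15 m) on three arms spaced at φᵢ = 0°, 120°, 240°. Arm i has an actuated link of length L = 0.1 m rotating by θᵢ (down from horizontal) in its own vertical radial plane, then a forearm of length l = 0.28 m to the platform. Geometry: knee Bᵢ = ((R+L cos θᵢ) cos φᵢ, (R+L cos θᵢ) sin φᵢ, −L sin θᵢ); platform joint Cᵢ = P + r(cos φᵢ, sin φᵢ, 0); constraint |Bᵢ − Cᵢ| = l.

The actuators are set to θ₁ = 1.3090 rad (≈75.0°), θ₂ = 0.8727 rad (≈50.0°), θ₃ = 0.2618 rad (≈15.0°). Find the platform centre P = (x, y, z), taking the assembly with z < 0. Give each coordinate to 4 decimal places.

centre 1 = (0.1359·cos0.0°, 0.1359·sin0.0°, -0.0966) = (0.1359, 0.0000, -0.0966)
φ2=120.0°: virtual centre (-0.0871, 0.1509, -0.0766), radius l
arm 3 at φ=240.0°: e+L cos θ3 = 0.2066;  centre 3 = (-0.1033, -0.1789, -0.0259)
subtract pairs → two planes through P
linear system: -0.4460x+0.3019y = 0.0084−0.0400z; -0.4784x+-0.3578y = 0.0156−0.1414z
Cramer: x(z) = -0.0254+0.1875z;  y(z) = -0.0095+0.1446z
quadratic in z: (1.0561)z²+(0.1300)z+(-0.0430)=0, √Δ=0.4454 → z ∈ {-0.2724, 0.1494}; z = -0.2724 (taking z<0)
x = -0.0765, y = -0.0489

(-0.0765, -0.0489, -0.2724)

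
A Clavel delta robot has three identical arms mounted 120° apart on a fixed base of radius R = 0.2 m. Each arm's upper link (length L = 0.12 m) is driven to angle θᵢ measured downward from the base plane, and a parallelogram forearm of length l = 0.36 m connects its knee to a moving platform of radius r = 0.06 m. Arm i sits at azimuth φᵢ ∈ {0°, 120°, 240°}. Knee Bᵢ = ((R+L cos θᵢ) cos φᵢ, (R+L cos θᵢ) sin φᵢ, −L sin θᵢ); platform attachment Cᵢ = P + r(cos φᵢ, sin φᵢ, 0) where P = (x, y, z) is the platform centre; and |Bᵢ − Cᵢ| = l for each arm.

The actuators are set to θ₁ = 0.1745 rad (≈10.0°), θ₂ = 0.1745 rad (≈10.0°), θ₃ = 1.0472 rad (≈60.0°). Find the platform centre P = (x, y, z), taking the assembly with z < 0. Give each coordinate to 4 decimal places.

(0.0504, 0.0874, -0.3016)

O1 = (0.2582·cos0.0°, 0.2582·sin0.0°, -0.0208) = (0.2582, 0.0000, -0.0208)
φ2=120.0°: virtual centre (-0.1291, 0.2236, -0.0208), radius l
φ3=240.0°: virtual centre (-0.1000, -0.1732, -0.1039), radius l
eliminate P² terms by subtracting sphere 1 from 2 and 3
linear system: -0.7745x+0.4472y = 0.0000−0.0000z; -0.7164x+-0.3464y = -0.0163−-0.1662z
Cramer: x(z) = 0.0124-0.1262z;  y(z) = 0.0214-0.2187z
into |P−O₁|² = l²: 1.0637z² + 0.0944z + -0.0683 = 0;  Δ = 0.2995;  z = -0.3016 or 0.2129 → z<0 root = -0.3016
x = 0.0504, y = 0.0874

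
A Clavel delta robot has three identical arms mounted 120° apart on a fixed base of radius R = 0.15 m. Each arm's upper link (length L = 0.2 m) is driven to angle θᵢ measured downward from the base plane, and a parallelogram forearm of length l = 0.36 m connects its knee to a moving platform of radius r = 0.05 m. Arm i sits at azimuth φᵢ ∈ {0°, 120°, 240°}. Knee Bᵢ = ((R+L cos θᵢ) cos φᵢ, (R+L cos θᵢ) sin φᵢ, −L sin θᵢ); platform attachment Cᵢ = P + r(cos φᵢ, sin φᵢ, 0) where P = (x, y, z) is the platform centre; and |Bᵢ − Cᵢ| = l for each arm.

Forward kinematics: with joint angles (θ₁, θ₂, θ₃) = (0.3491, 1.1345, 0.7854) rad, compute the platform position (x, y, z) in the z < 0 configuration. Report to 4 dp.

φ1=0.0°: virtual centre (0.2879, 0.0000, -0.0684), radius l
O2 = (0.1845·cos120.0°, 0.1845·sin120.0°, -0.1813) = (-0.0923, 0.1598, -0.1813)
O3 = (0.2414·cos240.0°, 0.2414·sin240.0°, -0.1414) = (-0.1207, -0.2091, -0.1414)
subtract pairs → two planes through P
[-0.7604 0.3196 -0.2257]·P = -0.0207;  [-0.8173 -0.4182 -0.1460]·P = -0.0093
det = 0.5792;  x = 0.0201+-0.2435z,  y = -0.0170+0.1268z
quadratic in z: (1.0754)z²+(0.2630)z+(-0.0529)=0, √Δ=0.5446 → z ∈ {-0.3755, 0.1309}; z = -0.3755 (taking z<0)
x = 0.1115, y = -0.0646

(0.1115, -0.0646, -0.3755)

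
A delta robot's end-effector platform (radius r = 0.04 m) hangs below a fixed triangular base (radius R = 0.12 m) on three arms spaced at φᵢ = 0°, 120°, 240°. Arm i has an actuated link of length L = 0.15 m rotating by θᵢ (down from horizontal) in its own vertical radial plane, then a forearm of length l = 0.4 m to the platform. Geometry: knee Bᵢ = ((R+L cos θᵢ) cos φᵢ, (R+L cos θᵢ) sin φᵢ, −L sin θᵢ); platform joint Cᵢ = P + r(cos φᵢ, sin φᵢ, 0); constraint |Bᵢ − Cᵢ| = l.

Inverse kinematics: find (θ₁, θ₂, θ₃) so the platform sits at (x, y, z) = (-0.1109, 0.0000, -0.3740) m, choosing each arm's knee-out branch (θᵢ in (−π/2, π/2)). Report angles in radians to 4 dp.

φ1=0.0° → target in arm frame (-0.1109, 0.0000)
  A=0.1909, B=-0.3740, C=(l²−L²−A²−y'²−z²)/(2L)=-0.1294
  θ1 = atan2(B,A) + arccos(C/0.4199) = 0.7852
rotate P by −φ2: (0.0554, 0.0960, -0.3740)
  e−x'=0.0246;  (l²−L²−(e−x')²−y'²−z²)/2L = -0.0407
  θ2 = atan2(B,A) + arccos(C/0.3748) = 0.1743
rotate P by −φ3: (0.0555, -0.0960, -0.3740)
  e−x'=0.0245;  (l²−L²−(e−x')²−y'²−z²)/2L = -0.0407
  √(A²+B²)=0.3748;  θ3 = -1.5052+1.6795 ≈ 0.1743

θ₁ = 0.7852, θ₂ = 0.1743, θ₃ = 0.1743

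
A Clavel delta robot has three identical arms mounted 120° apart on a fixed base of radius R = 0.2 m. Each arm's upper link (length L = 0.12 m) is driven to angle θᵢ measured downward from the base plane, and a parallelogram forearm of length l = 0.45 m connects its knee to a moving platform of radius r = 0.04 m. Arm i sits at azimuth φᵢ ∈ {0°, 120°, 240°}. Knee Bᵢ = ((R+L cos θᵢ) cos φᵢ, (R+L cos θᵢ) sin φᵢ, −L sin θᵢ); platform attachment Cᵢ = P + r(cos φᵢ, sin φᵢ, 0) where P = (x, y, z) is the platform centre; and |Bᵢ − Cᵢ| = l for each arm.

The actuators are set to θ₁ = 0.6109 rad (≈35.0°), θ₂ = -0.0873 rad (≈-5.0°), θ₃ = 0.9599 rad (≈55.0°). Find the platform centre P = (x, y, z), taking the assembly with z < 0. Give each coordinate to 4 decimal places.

arm 1 at φ=0.0°: ρ1 = 0.2583;  centre 1 = (0.2583, 0.0000, -0.0688)
arm 2 at φ=120.0°: ρ2 = 0.2795;  centre 2 = (-0.1398, 0.2421, 0.0105)
arm 3 at φ=240.0°: ρ3 = 0.2288;  centre 3 = (-0.1144, -0.1982, -0.0983)
|centre ₂|²−|centre ₁|² = 0.0068;  |centre ₃|²−|centre ₁|² = -0.0094
[-0.7961 0.4842 0.1586]·P = 0.0068;  [-0.7454 -0.3963 -0.0589]·P = -0.0094
Cramer: x(z) = 0.0028+0.0507z;  y(z) = 0.0186-0.2441z
quadratic in z: (1.0622)z²+(0.1027)z+(-0.1321)=0, √Δ=0.7562 → z ∈ {-0.4043, 0.3077}; z = -0.4043 (taking z<0)
x = -0.0178, y = 0.1173

(-0.0178, 0.1173, -0.4043)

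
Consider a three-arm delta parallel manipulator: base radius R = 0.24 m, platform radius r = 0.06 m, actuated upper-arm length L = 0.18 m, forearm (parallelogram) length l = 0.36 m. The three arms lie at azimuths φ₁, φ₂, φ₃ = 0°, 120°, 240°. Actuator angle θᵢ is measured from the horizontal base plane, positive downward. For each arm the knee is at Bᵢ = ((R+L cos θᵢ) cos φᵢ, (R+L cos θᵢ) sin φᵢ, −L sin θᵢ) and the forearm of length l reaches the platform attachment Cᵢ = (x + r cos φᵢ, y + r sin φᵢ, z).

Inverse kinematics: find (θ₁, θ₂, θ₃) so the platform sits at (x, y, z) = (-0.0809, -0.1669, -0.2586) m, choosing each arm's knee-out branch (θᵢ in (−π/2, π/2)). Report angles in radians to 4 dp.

rotate P by −φ1: (-0.0809, -0.1669, -0.2586)
  A=0.2609, B=-0.2586, C=(l²−L²−A²−y'²−z²)/(2L)=-0.1822
  θ1 = atan2(B,A) + arccos(C/0.3673) = 1.3089
φ2=120.0° → target in arm frame (-0.1041, 0.1535)
  A=0.2841, B=-0.2586, C=(l²−L²−A²−y'²−z²)/(2L)=-0.2054
  √(A²+B²)=0.3842;  θ2 = -0.7385+2.1349 ≈ 1.3965
arm 3 (φ=240.0°): x'=0.1850, y'=0.0134
  A cos θ + B sin θ = C:  -0.0050·cos θ + -0.2586·sin θ = 0.0837
  √(A²+B²)=0.2586;  θ3 = -1.5901+1.2414 ≈ -0.3487

θ₁ = 1.3089, θ₂ = 1.3965, θ₃ = -0.3487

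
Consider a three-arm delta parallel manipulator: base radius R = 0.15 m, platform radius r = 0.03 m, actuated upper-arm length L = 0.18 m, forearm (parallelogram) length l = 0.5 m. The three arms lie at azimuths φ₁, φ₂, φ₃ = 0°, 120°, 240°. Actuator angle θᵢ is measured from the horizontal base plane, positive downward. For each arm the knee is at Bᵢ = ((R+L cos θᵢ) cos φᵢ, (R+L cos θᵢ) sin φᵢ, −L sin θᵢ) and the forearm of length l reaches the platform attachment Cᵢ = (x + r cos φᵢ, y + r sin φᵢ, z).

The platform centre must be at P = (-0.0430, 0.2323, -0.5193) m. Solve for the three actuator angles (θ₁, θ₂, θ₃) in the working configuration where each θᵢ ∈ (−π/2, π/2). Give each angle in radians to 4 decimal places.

φ1=0.0° → target in arm frame (-0.0430, 0.2323)
  e−x'=0.1630;  (l²−L²−(e−x')²−y'²−z²)/2L = -0.3683
  √(A²+B²)=0.5443;  θ1 = -1.2667+2.3141 ≈ 1.0475
φ2=120.0° → target in arm frame (0.2227, -0.0789)
  e−x'=-0.1027;  (l²−L²−(e−x')²−y'²−z²)/2L = -0.1912
  √(A²+B²)=0.5294;  θ2 = -1.7660+1.9404 ≈ 0.1744
φ3=240.0° → target in arm frame (-0.1797, -0.1534)
  e−x'=0.2997;  (l²−L²−(e−x')²−y'²−z²)/2L = -0.4595
  θ3 = atan2(B,A) + arccos(C/0.5996) = 1.3965

θ₁ = 1.0475, θ₂ = 0.1744, θ₃ = 1.3965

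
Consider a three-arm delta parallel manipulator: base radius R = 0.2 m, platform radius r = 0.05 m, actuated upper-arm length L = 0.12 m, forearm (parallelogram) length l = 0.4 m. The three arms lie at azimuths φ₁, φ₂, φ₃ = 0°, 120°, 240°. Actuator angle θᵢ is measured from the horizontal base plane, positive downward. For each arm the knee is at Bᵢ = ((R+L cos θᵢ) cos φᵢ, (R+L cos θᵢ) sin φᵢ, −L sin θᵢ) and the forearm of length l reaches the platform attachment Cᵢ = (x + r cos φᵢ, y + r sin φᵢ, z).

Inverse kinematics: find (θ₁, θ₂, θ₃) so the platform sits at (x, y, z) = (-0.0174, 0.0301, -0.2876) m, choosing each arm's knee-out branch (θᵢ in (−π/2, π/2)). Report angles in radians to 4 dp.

θ₁ = 0.0880, θ₂ = -0.3493, θ₃ = 0.0877

rotate P by −φ1: (-0.0174, 0.0301, -0.2876)
  A cos θ + B sin θ = C:  0.1674·cos θ + -0.2876·sin θ = 0.1415
  γ=atan2(-0.2876,0.1674)=-1.0437;  ψ=arccos(0.4252)=1.1316;  θ1=γ+ψ≈0.0880
arm 2 (φ=120.0°): x'=0.0348, y'=0.0000
  e−x'=0.1152;  (l²−L²−(e−x')²−y'²−z²)/2L = 0.2067
  γ=atan2(-0.2876,0.1152)=-1.1897;  ψ=arccos(0.6671)=0.8404;  θ2=γ+ψ≈-0.3493
φ3=240.0° → target in arm frame (-0.0174, -0.0301)
  A=0.1674, B=-0.2876, C=(l²−L²−A²−y'²−z²)/(2L)=0.1415
  γ=atan2(-0.2876,0.1674)=-1.0438;  ψ=arccos(0.4253)=1.1315;  θ3=γ+ψ≈0.0877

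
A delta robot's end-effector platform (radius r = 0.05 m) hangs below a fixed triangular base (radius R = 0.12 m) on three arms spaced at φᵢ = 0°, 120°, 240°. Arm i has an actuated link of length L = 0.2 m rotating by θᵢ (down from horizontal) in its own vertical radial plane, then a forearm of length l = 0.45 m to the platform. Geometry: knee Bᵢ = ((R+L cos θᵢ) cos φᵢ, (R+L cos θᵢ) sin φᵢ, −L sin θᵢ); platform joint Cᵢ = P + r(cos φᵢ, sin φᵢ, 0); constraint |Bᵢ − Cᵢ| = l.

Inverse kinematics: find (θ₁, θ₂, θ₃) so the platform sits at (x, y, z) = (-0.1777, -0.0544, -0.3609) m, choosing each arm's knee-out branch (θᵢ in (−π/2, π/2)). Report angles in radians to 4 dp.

rotate P by −φ1: (-0.1777, -0.0544, -0.3609)
  A cos θ + B sin θ = C:  0.2477·cos θ + -0.3609·sin θ = -0.0802
  γ=atan2(-0.3609,0.2477)=-0.9693;  ψ=arccos(-0.1831)=1.7550;  θ1=γ+ψ≈0.7857
φ2=120.0° → target in arm frame (0.0417, 0.1811)
  A cos θ + B sin θ = C:  0.0283·cos θ + -0.3609·sin θ = -0.0034
  θ2 = atan2(B,A) + arccos(C/0.3620) = 0.0874
φ3=240.0° → target in arm frame (0.1360, -0.1267)
  A cos θ + B sin θ = C:  -0.0660·cos θ + -0.3609·sin θ = 0.0296
  γ=atan2(-0.3609,-0.0660)=-1.7516;  ψ=arccos(0.0807)=1.4900;  θ3=γ+ψ≈-0.2616

θ₁ = 0.7857, θ₂ = 0.0874, θ₃ = -0.2616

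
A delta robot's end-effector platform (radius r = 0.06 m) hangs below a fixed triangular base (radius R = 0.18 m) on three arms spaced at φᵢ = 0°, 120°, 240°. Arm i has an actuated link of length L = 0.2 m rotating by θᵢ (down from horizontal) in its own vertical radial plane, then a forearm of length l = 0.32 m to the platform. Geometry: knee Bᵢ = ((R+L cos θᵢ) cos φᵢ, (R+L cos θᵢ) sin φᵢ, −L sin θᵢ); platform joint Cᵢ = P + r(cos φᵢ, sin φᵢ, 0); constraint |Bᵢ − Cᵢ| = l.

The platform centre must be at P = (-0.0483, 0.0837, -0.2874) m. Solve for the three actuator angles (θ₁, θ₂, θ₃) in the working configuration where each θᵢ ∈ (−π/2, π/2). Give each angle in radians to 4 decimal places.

θ₁ = 0.9597, θ₂ = 0.2620, θ₃ = 0.9598

arm 1 (φ=0.0°): x'=-0.0483, y'=0.0837
  A=0.1683, B=-0.2874, C=(l²−L²−A²−y'²−z²)/(2L)=-0.1388
  γ=atan2(-0.2874,0.1683)=-1.0410;  ψ=arccos(-0.4168)=2.0007;  θ1=γ+ψ≈0.9597
arm 2 (φ=120.0°): x'=0.0966, y'=0.0000
  A cos θ + B sin θ = C:  0.0234·cos θ + -0.2874·sin θ = -0.0519
  γ=atan2(-0.2874,0.0234)=-1.4897;  ψ=arccos(-0.1799)=1.7516;  θ2=γ+ψ≈0.2620
rotate P by −φ3: (-0.0483, -0.0837, -0.2874)
  A=0.1683, B=-0.2874, C=(l²−L²−A²−y'²−z²)/(2L)=-0.1388
  √(A²+B²)=0.3331;  θ3 = -1.0409+2.0008 ≈ 0.9598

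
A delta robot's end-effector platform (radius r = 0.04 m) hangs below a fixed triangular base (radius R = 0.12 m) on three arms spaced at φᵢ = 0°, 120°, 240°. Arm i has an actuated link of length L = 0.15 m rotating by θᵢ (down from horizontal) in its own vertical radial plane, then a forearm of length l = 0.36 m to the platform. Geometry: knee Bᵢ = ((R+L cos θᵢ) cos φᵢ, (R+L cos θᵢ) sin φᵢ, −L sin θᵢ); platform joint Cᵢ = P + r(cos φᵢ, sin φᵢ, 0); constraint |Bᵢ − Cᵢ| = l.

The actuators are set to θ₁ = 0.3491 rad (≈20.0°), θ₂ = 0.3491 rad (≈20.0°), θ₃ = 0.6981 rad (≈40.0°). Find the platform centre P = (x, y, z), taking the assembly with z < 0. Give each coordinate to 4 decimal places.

(0.0294, 0.0509, -0.3518)

arm 1 at φ=0.0°: (R−r)+L cos θ1 = 0.2210;  O1 = (0.2210, 0.0000, -0.0513)
O2 = (0.2210·cos120.0°, 0.2210·sin120.0°, -0.0513) = (-0.1105, 0.1914, -0.0513)
φ3=240.0°: virtual centre (-0.0975, -0.1688, -0.0964), radius l
eliminate P² terms by subtracting sphere 1 from 2 and 3
plane₁₂: -0.6629x+0.3827y+0.0000z = 0.0000
det = 0.4675;  x = 0.0034+-0.0739z,  y = 0.0059+-0.1279z
sphere 1 gives Az²+Bz+C=0 with A=1.0218, B=0.1332, C=-0.0796;  B²−4AC=0.3431;  roots -0.3518, 0.2214;  negative root z = -0.3518
x = 0.0294, y = 0.0509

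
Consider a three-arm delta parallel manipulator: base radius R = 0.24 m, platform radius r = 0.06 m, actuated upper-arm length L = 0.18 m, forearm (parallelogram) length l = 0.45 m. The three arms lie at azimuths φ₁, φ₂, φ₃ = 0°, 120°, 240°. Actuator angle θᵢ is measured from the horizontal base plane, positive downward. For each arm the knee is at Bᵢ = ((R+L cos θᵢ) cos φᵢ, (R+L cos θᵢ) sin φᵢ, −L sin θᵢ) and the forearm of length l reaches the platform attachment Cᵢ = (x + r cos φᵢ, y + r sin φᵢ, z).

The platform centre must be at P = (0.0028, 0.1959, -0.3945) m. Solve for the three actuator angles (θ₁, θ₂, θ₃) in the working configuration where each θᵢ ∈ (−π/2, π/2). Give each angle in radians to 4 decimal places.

θ₁ = 0.7853, θ₂ = -0.0002, θ₃ = 1.3961

arm 1 (φ=0.0°): x'=0.0028, y'=0.1959
  A cos θ + B sin θ = C:  0.1772·cos θ + -0.3945·sin θ = -0.1536
  √(A²+B²)=0.4325;  θ1 = -1.1486+1.9340 ≈ 0.7853
φ2=120.0° → target in arm frame (0.1683, -0.1004)
  A=0.0117, B=-0.3945, C=(l²−L²−A²−y'²−z²)/(2L)=0.0118
  θ2 = atan2(B,A) + arccos(C/0.3947) = -0.0002
φ3=240.0° → target in arm frame (-0.1711, -0.0955)
  A=0.3511, B=-0.3945, C=(l²−L²−A²−y'²−z²)/(2L)=-0.3275
  γ=atan2(-0.3945,0.3511)=-0.8436;  ψ=arccos(-0.6201)=2.2397;  θ3=γ+ψ≈1.3961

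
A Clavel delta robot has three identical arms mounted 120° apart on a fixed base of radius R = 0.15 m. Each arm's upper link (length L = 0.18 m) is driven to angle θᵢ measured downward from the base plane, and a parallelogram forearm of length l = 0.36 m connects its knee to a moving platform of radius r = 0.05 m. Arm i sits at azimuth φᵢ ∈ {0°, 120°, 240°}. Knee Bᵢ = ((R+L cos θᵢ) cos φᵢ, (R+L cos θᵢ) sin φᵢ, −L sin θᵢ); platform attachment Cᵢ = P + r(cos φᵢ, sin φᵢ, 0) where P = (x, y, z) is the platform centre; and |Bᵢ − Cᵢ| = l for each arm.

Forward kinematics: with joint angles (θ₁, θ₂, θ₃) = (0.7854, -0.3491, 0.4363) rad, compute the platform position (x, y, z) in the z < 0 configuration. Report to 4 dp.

(-0.0973, 0.0788, -0.2615)

O1 = (0.2273·cos0.0°, 0.2273·sin0.0°, -0.1273) = (0.2273, 0.0000, -0.1273)
O2 = (0.2691·cos120.0°, 0.2691·sin120.0°, 0.0616) = (-0.1346, 0.2331, 0.0616)
arm 3 at φ=240.0°: e+L cos θ3 = 0.2631;  O3 = (-0.1316, -0.2279, -0.0761)
subtract pairs → two planes through P
plane₁₂: -0.7237x+0.4662y+0.3777z = 0.0084
det = 0.6644;  x = -0.0108+0.3310z,  y = 0.0012+-0.2964z
sphere 1 gives Az²+Bz+C=0 with A=1.1974, B=0.0963, C=-0.0567;  B²−4AC=0.2810;  roots -0.2615, 0.1811;  negative root z = -0.2615
x = -0.0973, y = 0.0788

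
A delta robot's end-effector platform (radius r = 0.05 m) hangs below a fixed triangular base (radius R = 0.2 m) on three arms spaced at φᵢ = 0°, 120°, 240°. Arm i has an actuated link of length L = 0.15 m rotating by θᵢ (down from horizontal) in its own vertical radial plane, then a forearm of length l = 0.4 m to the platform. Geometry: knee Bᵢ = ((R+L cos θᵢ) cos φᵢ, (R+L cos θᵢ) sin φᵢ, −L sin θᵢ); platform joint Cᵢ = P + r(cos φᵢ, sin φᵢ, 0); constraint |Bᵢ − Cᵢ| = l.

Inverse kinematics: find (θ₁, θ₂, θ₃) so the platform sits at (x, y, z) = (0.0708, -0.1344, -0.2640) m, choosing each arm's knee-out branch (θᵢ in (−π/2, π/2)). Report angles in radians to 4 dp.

φ1=0.0° → target in arm frame (0.0708, -0.1344)
  A cos θ + B sin θ = C:  0.0792·cos θ + -0.2640·sin θ = 0.1449
  θ1 = atan2(B,A) + arccos(C/0.2756) = -0.2621
φ2=120.0° → target in arm frame (-0.1518, 0.0059)
  e−x'=0.3018;  (l²−L²−(e−x')²−y'²−z²)/2L = -0.0777
  γ=atan2(-0.2640,0.3018)=-0.7187;  ψ=arccos(-0.1938)=1.7658;  θ2=γ+ψ≈1.0471
φ3=240.0° → target in arm frame (0.0810, 0.1285)
  e−x'=0.0690;  (l²−L²−(e−x')²−y'²−z²)/2L = 0.1551
  √(A²+B²)=0.2729;  θ3 = -1.3151+0.9663 ≈ -0.3488

θ₁ = -0.2621, θ₂ = 1.0471, θ₃ = -0.3488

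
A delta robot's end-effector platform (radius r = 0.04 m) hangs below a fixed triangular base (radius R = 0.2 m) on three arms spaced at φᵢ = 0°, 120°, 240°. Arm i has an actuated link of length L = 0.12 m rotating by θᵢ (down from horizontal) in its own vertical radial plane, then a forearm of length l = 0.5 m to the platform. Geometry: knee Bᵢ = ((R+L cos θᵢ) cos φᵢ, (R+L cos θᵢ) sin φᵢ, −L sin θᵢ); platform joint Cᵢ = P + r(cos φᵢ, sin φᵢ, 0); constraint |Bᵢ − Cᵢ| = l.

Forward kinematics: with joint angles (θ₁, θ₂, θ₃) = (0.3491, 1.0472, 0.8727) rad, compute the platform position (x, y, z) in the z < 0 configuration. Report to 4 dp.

φ1=0.0°: virtual centre (0.2728, 0.0000, -0.0410), radius l
φ2=120.0°: virtual centre (-0.1100, 0.1905, -0.1039), radius l
S3 = (0.2371·cos240.0°, 0.2371·sin240.0°, -0.0919) = (-0.1186, -0.2054, -0.0919)
eliminate P² terms by subtracting sphere 1 from 2 and 3
[-0.7655 0.3811 -0.1258]·P = -0.0169;  [-0.7827 -0.4107 -0.1018]·P = -0.0114
Cramer: x(z) = 0.0184-0.1476z;  y(z) = -0.0073+0.0335z
into |P−S₁|² = l²: 1.0229z² + 0.1567z + -0.1836 = 0;  Δ = 0.7756;  z = -0.5071 or 0.3539 → z<0 root = -0.5071
x = 0.0933, y = -0.0243

(0.0933, -0.0243, -0.5071)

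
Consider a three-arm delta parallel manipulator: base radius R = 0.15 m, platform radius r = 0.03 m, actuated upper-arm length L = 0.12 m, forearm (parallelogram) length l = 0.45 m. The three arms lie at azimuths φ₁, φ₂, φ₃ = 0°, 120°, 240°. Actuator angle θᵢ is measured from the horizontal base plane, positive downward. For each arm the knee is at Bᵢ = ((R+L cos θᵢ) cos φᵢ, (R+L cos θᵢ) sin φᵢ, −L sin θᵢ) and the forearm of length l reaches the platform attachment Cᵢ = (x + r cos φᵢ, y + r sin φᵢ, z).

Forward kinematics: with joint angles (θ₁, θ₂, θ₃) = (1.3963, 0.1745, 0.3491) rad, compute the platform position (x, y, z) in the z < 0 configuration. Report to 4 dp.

O1 = (0.1408·cos0.0°, 0.1408·sin0.0°, -0.1182) = (0.1408, 0.0000, -0.1182)
φ2=120.0°: virtual centre (-0.1191, 0.2063, -0.0208), radius l
φ3=240.0°: virtual centre (-0.1164, -0.2016, -0.0410), radius l
|O₂|²−|O₁|² = 0.0234;  |O₃|²−|O₁|² = 0.0221
linear system: -0.5198x+0.4125y = 0.0234−0.1947z; -0.5144x+-0.4032y = 0.0221−0.1543z
Cramer: x(z) = -0.0439+0.3370z;  y(z) = 0.0013-0.0473z
sphere 1 gives Az²+Bz+C=0 with A=1.1158, B=0.1117, C=-0.1544;  B²−4AC=0.7016;  roots -0.4254, 0.3253;  negative root z = -0.4254
x = -0.1873, y = 0.0214

(-0.1873, 0.0214, -0.4254)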